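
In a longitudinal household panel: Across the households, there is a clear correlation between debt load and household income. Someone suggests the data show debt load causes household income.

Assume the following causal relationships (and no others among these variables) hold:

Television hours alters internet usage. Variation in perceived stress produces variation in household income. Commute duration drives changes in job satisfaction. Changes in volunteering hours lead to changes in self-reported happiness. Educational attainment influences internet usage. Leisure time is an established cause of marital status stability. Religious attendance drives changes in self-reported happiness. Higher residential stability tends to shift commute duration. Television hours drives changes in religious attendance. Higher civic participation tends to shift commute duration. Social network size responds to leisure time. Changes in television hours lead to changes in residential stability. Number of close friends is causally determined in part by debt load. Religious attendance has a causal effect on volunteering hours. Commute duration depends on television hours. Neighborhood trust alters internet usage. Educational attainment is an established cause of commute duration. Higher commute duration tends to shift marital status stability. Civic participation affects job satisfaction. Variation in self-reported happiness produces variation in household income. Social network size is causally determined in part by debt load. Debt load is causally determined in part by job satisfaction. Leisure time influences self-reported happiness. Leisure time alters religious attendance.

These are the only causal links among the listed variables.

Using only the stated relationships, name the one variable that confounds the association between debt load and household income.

television hours

Television hours has a causal path to debt load (television hours → commute duration → job satisfaction → debt load) and a separate causal path to household income (television hours → religious attendance → self-reported happiness → household income), so it is a common cause of both.
No stated relationship gives debt load a causal route to household income, so the correlation is explained by the shared upstream cause rather than a direct effect.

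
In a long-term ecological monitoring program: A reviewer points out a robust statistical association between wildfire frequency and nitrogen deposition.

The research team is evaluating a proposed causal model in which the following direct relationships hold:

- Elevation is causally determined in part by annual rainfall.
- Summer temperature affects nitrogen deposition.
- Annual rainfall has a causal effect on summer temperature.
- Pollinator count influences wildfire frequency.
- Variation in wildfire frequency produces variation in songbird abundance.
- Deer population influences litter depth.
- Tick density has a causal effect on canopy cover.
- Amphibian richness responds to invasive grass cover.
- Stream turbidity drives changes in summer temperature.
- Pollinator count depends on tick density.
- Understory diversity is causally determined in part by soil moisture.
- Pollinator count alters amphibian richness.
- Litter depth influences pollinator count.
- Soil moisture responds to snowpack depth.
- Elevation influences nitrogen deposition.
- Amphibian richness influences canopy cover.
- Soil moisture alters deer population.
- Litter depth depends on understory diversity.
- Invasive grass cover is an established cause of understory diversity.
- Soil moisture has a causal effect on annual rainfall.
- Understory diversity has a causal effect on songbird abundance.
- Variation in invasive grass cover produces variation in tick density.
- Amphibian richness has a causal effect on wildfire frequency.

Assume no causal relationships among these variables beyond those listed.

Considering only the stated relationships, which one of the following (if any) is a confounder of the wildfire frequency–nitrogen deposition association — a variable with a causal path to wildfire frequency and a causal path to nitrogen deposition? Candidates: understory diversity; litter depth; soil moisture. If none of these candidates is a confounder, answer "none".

Soil moisture causes wildfire frequency (soil moisture → deer population → litter depth → pollinator count → wildfire frequency) and also causes nitrogen deposition (soil moisture → annual rainfall → summer temperature → nitrogen deposition); it is a common cause of both.
Each of the other candidates lacks a causal path to at least one of wildfire frequency and nitrogen deposition, so they do not confound the relationship.

soil moisture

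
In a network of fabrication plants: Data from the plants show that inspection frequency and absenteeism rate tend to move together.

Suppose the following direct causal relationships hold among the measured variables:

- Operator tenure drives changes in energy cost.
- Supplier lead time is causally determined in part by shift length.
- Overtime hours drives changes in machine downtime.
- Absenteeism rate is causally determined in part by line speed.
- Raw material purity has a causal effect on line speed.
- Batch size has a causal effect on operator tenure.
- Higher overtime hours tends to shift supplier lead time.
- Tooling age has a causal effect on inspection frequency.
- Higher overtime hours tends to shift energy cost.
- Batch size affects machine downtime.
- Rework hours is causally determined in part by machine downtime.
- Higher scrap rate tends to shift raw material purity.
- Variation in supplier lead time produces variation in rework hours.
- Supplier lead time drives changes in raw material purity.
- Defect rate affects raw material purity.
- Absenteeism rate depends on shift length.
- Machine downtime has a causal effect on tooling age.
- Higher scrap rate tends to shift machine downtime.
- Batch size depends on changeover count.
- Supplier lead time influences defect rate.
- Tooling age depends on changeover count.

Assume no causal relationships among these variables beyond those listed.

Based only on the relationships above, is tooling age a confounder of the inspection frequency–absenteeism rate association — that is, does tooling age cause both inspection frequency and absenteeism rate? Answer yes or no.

no

Tooling age has no stated causal path to absenteeism rate. A confounder must cause both variables, so tooling age does not qualify.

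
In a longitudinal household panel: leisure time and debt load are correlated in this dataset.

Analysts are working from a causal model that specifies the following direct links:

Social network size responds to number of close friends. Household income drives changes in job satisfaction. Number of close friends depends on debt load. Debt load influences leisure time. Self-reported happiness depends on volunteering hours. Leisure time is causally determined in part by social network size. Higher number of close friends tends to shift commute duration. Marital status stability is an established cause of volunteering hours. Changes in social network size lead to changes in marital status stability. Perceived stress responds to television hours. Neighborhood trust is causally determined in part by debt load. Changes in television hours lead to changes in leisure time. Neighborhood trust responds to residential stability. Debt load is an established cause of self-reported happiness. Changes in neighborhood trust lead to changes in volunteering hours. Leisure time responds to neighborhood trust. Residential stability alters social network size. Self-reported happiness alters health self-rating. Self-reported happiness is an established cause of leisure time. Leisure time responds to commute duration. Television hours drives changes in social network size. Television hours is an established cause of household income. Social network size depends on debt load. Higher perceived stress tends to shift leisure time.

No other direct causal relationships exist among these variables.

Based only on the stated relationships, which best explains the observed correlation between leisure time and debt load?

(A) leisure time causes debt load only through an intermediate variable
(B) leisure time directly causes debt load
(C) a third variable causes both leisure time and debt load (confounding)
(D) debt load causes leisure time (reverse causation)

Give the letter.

The stated link runs debt load → leisure time; leisure time has no causal path to debt load. No variable causes both, so confounding is ruled out. The correlation reflects reverse causation.

D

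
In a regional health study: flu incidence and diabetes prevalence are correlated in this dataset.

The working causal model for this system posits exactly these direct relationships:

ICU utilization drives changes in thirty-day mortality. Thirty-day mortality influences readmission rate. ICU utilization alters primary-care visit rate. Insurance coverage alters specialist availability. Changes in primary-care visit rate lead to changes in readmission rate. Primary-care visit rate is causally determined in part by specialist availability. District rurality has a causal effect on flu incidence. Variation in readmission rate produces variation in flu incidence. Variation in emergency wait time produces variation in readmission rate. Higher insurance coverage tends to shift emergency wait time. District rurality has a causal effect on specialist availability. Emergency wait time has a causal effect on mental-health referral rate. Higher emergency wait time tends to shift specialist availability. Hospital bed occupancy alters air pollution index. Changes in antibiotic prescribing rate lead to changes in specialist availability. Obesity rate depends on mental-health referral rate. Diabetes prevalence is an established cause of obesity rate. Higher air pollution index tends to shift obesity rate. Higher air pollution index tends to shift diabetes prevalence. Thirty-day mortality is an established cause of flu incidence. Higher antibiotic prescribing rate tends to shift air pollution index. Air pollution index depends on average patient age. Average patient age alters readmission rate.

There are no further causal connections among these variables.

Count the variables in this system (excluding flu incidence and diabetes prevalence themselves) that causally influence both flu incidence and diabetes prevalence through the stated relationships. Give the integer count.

The common causes are: antibiotic prescribing rate (to flu incidence via antibiotic prescribing rate → specialist availability → primary-care visit rate → readmission rate → flu incidence; to diabetes prevalence via antibiotic prescribing rate → air pollution index → diabetes prevalence); average patient age (to flu incidence via average patient age → readmission rate → flu incidence; to diabetes prevalence via average patient age → air pollution index → diabetes prevalence).
Every other variable lacks a causal path to at least one of flu incidence and diabetes prevalence.

2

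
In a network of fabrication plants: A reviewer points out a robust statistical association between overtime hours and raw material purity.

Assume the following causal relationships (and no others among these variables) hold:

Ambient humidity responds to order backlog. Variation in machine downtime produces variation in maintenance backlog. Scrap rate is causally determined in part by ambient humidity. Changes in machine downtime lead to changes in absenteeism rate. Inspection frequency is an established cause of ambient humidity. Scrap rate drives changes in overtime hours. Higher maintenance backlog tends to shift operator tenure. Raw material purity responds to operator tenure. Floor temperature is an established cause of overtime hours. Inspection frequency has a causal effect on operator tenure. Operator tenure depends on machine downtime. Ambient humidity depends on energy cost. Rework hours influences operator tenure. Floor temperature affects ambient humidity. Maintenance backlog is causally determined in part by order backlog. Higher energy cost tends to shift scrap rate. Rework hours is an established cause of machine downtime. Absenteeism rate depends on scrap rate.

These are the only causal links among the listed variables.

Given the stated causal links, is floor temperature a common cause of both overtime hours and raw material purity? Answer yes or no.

no

Floor temperature has no stated causal path to raw material purity. A confounder must cause both variables, so floor temperature does not qualify.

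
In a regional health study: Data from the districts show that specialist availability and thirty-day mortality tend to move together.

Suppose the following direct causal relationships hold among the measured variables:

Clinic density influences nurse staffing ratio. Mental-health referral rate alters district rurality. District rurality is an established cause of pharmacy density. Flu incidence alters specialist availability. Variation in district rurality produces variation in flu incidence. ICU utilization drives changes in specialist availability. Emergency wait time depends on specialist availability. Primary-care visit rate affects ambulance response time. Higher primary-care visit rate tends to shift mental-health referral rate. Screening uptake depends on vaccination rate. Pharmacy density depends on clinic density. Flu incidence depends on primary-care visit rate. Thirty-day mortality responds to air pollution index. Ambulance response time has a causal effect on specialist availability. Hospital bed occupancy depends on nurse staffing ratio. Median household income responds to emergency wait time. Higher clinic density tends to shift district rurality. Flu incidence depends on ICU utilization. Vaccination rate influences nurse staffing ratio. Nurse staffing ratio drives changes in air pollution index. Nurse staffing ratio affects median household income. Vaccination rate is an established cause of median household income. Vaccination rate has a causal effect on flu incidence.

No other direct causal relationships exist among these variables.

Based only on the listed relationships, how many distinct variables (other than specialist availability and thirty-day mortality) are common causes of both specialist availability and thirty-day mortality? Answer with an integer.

2

The common causes are: clinic density (to specialist availability via clinic density → district rurality → flu incidence → specialist availability; to thirty-day mortality via clinic density → nurse staffing ratio → air pollution index → thirty-day mortality); vaccination rate (to specialist availability via vaccination rate → flu incidence → specialist availability; to thirty-day mortality via vaccination rate → nurse staffing ratio → air pollution index → thirty-day mortality).
Every other variable lacks a causal path to at least one of specialist availability and thirty-day mortality.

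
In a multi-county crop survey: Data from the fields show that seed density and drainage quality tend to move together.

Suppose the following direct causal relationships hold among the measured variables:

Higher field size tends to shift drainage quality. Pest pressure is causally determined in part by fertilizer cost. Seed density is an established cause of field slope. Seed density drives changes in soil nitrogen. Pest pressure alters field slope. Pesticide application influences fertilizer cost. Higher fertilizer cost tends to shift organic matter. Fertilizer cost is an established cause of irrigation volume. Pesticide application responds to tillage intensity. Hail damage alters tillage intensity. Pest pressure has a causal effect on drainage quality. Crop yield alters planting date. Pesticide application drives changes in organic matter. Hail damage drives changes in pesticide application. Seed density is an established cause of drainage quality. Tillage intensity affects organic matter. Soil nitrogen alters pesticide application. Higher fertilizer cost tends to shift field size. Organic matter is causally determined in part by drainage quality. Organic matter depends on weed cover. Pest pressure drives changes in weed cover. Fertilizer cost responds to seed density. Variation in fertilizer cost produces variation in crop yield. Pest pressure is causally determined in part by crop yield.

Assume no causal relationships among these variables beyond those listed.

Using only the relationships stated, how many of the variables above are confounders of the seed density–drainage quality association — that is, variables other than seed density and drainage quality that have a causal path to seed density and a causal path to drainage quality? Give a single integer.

No listed variable has a causal path to both seed density and drainage quality, so there are no common causes.

0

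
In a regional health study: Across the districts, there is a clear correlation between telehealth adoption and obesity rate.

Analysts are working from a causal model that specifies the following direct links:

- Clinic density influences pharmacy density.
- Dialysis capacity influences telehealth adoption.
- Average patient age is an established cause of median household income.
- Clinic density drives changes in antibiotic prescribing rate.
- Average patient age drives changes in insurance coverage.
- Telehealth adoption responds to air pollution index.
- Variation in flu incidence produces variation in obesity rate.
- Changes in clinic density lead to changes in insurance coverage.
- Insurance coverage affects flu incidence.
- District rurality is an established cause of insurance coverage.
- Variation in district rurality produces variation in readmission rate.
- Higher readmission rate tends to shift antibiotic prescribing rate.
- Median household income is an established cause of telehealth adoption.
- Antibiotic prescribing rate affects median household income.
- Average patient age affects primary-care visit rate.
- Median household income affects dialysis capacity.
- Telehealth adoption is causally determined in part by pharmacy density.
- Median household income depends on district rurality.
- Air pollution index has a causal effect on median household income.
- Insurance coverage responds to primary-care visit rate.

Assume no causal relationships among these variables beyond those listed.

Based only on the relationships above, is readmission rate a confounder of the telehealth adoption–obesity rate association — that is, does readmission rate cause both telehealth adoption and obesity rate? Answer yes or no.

Readmission rate has no stated causal path to obesity rate. A confounder must cause both variables, so readmission rate does not qualify.

no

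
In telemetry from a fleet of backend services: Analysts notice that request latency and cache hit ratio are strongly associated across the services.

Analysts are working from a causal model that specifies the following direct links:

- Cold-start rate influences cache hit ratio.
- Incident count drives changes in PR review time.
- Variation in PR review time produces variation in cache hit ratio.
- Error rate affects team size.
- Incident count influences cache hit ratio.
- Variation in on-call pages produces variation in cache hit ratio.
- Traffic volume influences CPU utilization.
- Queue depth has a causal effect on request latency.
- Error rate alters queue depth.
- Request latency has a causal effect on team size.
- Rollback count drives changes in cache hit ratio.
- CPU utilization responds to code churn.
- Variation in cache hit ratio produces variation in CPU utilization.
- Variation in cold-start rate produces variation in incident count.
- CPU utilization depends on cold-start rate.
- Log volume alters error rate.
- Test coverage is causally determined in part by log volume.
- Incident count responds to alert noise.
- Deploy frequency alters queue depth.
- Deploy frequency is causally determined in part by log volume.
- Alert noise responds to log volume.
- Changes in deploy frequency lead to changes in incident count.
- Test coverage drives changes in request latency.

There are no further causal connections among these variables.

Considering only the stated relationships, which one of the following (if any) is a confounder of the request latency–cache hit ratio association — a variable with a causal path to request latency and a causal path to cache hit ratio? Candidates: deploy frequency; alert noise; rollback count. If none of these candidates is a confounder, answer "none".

deploy frequency

Deploy frequency causes request latency (deploy frequency → queue depth → request latency) and also causes cache hit ratio (deploy frequency → incident count → cache hit ratio); it is a common cause of both.
Each of the other candidates lacks a causal path to at least one of request latency and cache hit ratio, so they do not confound the relationship.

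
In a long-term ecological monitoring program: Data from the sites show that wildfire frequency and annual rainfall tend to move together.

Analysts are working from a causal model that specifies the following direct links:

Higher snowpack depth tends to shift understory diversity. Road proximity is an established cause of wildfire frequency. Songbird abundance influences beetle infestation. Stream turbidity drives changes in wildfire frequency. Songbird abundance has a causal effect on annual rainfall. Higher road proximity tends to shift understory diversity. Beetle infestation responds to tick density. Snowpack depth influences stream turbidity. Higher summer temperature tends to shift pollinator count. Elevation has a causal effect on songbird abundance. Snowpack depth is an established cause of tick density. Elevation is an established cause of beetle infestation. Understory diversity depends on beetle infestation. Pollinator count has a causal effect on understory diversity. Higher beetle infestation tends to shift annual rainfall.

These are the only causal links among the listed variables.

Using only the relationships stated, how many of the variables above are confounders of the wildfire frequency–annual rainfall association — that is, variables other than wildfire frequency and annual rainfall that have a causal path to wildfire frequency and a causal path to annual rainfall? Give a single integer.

1

The common causes are: snowpack depth (to wildfire frequency via snowpack depth → stream turbidity → wildfire frequency; to annual rainfall via snowpack depth → tick density → beetle infestation → annual rainfall).
Every other variable lacks a causal path to at least one of wildfire frequency and annual rainfall.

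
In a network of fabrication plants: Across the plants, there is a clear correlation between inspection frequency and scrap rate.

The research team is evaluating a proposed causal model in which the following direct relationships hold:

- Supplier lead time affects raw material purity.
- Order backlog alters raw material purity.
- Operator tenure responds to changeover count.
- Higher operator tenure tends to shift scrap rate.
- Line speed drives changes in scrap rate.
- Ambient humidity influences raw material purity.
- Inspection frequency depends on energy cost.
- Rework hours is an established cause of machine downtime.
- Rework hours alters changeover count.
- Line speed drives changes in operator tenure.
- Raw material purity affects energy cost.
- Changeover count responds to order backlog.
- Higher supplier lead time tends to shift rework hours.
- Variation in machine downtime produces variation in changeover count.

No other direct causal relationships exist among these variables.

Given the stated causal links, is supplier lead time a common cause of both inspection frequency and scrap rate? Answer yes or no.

yes

Supplier lead time has a causal path to inspection frequency (supplier lead time → raw material purity → energy cost → inspection frequency) and to scrap rate (supplier lead time → rework hours → changeover count → operator tenure → scrap rate), so it is a common cause of both — a confounder.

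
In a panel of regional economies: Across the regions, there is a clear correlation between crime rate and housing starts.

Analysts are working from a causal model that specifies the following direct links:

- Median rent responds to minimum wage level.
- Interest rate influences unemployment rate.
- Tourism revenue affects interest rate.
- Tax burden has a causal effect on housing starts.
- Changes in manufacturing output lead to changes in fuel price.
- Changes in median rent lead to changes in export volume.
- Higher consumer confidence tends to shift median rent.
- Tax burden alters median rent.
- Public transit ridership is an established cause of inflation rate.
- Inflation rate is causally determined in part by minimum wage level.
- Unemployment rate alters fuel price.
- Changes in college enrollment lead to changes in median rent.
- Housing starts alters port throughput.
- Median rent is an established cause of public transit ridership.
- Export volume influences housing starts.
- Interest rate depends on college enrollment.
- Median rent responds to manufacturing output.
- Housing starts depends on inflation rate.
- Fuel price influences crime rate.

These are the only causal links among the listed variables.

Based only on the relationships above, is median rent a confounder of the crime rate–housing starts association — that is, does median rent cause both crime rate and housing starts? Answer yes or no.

Median rent has no stated causal path to crime rate. A confounder must cause both variables, so median rent does not qualify.

no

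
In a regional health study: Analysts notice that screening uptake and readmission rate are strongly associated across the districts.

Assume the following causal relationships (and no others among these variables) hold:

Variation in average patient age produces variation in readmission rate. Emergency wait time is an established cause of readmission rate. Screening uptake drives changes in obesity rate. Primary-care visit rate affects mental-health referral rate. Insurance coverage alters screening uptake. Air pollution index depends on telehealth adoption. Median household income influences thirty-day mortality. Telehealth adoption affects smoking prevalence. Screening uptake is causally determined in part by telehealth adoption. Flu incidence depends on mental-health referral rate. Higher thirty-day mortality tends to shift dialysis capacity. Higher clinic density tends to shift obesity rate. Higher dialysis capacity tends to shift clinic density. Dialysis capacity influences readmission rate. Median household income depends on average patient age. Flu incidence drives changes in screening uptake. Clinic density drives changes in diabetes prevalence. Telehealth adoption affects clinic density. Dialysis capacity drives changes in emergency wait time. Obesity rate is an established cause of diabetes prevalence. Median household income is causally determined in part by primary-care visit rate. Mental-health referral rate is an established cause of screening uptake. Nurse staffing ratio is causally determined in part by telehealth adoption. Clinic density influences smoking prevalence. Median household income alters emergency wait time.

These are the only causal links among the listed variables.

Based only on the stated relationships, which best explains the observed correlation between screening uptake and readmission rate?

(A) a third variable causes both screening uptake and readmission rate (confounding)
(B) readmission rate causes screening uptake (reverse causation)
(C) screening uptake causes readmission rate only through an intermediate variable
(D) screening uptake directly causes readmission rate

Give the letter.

Primary-care visit rate causes screening uptake (primary-care visit rate → mental-health referral rate → screening uptake) and readmission rate (primary-care visit rate → median household income → emergency wait time → readmission rate) — a common cause creating the correlation.
There is no stated path from screening uptake to readmission rate or from readmission rate to screening uptake, so neither direct nor reverse causation applies.

A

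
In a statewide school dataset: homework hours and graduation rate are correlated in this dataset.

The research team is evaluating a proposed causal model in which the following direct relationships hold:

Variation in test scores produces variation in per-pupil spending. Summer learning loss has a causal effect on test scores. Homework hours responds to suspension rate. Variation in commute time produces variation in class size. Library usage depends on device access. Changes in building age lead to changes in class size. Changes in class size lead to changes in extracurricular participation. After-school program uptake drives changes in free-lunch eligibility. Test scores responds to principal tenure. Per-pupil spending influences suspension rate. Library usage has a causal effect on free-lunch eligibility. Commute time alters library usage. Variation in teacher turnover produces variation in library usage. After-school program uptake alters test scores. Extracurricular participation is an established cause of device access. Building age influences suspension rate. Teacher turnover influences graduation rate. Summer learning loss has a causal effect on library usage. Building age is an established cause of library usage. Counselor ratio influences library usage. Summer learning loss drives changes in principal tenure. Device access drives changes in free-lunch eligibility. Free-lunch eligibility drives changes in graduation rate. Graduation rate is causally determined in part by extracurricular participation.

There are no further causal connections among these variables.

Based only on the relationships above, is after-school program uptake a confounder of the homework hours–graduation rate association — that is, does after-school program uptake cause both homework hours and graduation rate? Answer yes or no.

yes

After-school program uptake has a causal path to homework hours (after-school program uptake → test scores → per-pupil spending → suspension rate → homework hours) and to graduation rate (after-school program uptake → free-lunch eligibility → graduation rate), so it is a common cause of both — a confounder.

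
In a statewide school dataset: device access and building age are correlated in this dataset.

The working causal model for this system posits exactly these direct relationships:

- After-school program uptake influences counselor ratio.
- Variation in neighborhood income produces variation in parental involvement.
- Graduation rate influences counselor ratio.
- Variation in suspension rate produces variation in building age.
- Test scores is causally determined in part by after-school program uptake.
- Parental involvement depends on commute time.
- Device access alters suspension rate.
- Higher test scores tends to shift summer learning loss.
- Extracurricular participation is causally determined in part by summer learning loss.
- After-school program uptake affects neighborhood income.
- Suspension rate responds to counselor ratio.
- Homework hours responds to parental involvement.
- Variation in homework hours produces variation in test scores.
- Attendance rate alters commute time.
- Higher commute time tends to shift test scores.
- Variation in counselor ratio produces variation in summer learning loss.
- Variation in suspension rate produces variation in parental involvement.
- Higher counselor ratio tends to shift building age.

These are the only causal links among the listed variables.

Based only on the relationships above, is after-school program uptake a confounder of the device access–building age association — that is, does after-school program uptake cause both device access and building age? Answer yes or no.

no

After-school program uptake has no stated causal path to device access. A confounder must cause both variables, so after-school program uptake does not qualify.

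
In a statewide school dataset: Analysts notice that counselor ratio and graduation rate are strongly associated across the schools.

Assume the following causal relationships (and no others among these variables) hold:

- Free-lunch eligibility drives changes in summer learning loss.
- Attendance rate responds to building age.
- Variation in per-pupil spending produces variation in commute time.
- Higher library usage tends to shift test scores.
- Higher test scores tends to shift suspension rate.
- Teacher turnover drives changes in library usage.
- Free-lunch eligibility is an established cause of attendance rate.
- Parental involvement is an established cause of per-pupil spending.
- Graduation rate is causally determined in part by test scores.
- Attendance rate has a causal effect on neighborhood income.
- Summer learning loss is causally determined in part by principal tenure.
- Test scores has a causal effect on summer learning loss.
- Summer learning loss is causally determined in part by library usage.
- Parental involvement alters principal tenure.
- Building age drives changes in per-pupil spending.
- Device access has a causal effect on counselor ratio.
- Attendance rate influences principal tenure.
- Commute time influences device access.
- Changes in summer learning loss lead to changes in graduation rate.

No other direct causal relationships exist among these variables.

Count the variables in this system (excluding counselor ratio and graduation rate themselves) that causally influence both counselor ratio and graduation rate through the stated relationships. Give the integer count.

The common causes are: building age (to counselor ratio via building age → per-pupil spending → commute time → device access → counselor ratio; to graduation rate via building age → attendance rate → principal tenure → summer learning loss → graduation rate); parental involvement (to counselor ratio via parental involvement → per-pupil spending → commute time → device access → counselor ratio; to graduation rate via parental involvement → principal tenure → summer learning loss → graduation rate).
Every other variable lacks a causal path to at least one of counselor ratio and graduation rate.

2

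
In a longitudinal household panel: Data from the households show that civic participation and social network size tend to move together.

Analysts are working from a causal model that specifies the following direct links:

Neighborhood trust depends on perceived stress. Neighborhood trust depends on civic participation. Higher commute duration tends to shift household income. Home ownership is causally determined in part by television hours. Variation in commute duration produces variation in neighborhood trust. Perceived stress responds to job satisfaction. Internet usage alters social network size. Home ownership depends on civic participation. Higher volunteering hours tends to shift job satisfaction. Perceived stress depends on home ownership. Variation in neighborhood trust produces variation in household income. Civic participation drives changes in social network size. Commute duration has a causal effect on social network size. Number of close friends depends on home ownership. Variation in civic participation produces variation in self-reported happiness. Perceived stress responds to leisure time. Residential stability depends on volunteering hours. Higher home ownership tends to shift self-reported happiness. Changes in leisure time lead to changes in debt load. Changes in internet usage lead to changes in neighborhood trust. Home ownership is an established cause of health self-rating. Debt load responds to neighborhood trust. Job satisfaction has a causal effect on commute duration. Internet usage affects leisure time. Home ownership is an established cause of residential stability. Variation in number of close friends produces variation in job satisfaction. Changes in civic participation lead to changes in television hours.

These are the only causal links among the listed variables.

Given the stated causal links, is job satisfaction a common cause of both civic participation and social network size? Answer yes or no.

Job satisfaction has no stated causal path to civic participation. A confounder must cause both variables, so job satisfaction does not qualify.

no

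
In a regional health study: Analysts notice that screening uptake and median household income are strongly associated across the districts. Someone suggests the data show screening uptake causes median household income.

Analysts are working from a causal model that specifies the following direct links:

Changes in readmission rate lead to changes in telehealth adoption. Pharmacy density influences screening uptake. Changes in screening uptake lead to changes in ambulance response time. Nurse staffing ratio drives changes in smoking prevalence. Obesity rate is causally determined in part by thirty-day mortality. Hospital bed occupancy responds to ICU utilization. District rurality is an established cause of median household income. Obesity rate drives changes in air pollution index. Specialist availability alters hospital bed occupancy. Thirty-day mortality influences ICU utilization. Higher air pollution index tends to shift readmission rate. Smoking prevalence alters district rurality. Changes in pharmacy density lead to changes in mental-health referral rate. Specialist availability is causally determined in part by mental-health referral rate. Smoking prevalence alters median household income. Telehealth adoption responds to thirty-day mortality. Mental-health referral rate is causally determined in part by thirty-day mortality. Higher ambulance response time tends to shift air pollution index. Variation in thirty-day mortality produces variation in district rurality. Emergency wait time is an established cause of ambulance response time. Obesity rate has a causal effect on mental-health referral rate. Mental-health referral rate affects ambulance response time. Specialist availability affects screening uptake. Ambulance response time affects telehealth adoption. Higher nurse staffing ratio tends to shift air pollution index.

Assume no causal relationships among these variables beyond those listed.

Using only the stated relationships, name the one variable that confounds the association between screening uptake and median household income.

Thirty-day mortality has a causal path to screening uptake (thirty-day mortality → mental-health referral rate → specialist availability → screening uptake) and a separate causal path to median household income (thirty-day mortality → district rurality → median household income), so it is a common cause of both.
No stated relationship gives screening uptake a causal route to median household income, so the correlation is explained by the shared upstream cause rather than a direct effect.

thirty-day mortality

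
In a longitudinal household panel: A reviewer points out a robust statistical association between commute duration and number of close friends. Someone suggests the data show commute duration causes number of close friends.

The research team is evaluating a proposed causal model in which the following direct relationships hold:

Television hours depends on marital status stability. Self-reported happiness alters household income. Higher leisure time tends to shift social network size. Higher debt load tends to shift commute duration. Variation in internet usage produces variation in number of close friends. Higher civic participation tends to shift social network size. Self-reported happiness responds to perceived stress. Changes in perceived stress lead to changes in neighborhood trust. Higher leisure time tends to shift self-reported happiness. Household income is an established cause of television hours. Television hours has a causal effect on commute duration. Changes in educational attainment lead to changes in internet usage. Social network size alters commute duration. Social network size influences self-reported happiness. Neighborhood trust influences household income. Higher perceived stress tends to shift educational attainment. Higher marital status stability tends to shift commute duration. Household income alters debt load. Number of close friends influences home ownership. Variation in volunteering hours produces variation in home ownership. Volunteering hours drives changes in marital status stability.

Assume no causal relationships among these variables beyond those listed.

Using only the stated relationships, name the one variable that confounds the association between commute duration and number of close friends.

perceived stress

Perceived stress has a causal path to commute duration (perceived stress → self-reported happiness → household income → debt load → commute duration) and a separate causal path to number of close friends (perceived stress → educational attainment → internet usage → number of close friends), so it is a common cause of both.
No stated relationship gives commute duration a causal route to number of close friends, so the correlation is explained by the shared upstream cause rather than a direct effect.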